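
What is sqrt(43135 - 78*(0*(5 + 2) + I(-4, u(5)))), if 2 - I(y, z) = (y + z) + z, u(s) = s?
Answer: sqrt(43447) ≈ 208.44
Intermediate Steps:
I(y, z) = 2 - y - 2*z (I(y, z) = 2 - ((y + z) + z) = 2 - (y + 2*z) = 2 + (-y - 2*z) = 2 - y - 2*z)
sqrt(43135 - 78*(0*(5 + 2) + I(-4, u(5)))) = sqrt(43135 - 78*(0*(5 + 2) + (2 - 1*(-4) - 2*5))) = sqrt(43135 - 78*(0*7 + (2 + 4 - 10))) = sqrt(43135 - 78*(0 - 4)) = sqrt(43135 - 78*(-4)) = sqrt(43135 + 312) = sqrt(43447)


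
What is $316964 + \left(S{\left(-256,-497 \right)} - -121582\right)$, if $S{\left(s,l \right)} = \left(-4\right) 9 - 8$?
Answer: $438502$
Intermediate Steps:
$S{\left(s,l \right)} = -44$ ($S{\left(s,l \right)} = -36 - 8 = -44$)
$316964 + \left(S{\left(-256,-497 \right)} - -121582\right) = 316964 - -121538 = 316964 + \left(-44 + 121582\right) = 316964 + 121538 = 438502$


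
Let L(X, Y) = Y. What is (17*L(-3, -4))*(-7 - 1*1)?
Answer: 544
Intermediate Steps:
(17*L(-3, -4))*(-7 - 1*1) = (17*(-4))*(-7 - 1*1) = -68*(-7 - 1) = -68*(-8) = 544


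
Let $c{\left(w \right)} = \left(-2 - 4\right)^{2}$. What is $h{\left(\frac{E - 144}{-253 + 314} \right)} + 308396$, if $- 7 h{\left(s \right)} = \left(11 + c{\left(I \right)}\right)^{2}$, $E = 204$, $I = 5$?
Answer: $\frac{2156563}{7} \approx 3.0808 \cdot 10^{5}$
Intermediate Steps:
$c{\left(w \right)} = 36$ ($c{\left(w \right)} = \left(-6\right)^{2} = 36$)
$h{\left(s \right)} = - \frac{2209}{7}$ ($h{\left(s \right)} = - \frac{\left(11 + 36\right)^{2}}{7} = - \frac{47^{2}}{7} = \left(- \frac{1}{7}\right) 2209 = - \frac{2209}{7}$)
$h{\left(\frac{E - 144}{-253 + 314} \right)} + 308396 = - \frac{2209}{7} + 308396 = \frac{2156563}{7}$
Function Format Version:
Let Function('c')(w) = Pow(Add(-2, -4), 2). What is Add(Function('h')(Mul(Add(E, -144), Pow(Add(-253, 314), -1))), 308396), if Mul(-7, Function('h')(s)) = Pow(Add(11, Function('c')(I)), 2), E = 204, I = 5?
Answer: Rational(2156563, 7) ≈ 3.0808e+5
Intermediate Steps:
Function('c')(w) = 36 (Function('c')(w) = Pow(-6, 2) = 36)
Function('h')(s) = Rational(-2209, 7) (Function('h')(s) = Mul(Rational(-1, 7), Pow(Add(11, 36), 2)) = Mul(Rational(-1, 7), Pow(47, 2)) = Mul(Rational(-1, 7), 2209) = Rational(-2209, 7))
Add(Function('h')(Mul(Add(E, -144), Pow(Add(-253, 314), -1))), 308396) = Add(Rational(-2209, 7), 308396) = Rational(2156563, 7)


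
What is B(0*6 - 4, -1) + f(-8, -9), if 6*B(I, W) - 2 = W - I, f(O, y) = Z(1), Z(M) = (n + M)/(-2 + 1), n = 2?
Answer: -13/6 ≈ -2.1667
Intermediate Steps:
Z(M) = -2 - M (Z(M) = (2 + M)/(-2 + 1) = (2 + M)/(-1) = (2 + M)*(-1) = -2 - M)
f(O, y) = -3 (f(O, y) = -2 - 1*1 = -2 - 1 = -3)
B(I, W) = ⅓ - I/6 + W/6 (B(I, W) = ⅓ + (W - I)/6 = ⅓ + (-I/6 + W/6) = ⅓ - I/6 + W/6)
B(0*6 - 4, -1) + f(-8, -9) = (⅓ - (0*6 - 4)/6 + (⅙)*(-1)) - 3 = (⅓ - (0 - 4)/6 - ⅙) - 3 = (⅓ - ⅙*(-4) - ⅙) - 3 = (⅓ + ⅔ - ⅙) - 3 = ⅚ - 3 = -13/6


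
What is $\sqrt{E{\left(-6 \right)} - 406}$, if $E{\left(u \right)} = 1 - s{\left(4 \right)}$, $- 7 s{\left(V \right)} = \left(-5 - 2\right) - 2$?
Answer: $\frac{6 i \sqrt{553}}{7} \approx 20.157 i$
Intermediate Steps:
$s{\left(V \right)} = \frac{9}{7}$ ($s{\left(V \right)} = - \frac{\left(-5 - 2\right) - 2}{7} = - \frac{-7 - 2}{7} = \left(- \frac{1}{7}\right) \left(-9\right) = \frac{9}{7}$)
$E{\left(u \right)} = - \frac{2}{7}$ ($E{\left(u \right)} = 1 - \frac{9}{7} = - \frac{2}{7}$)
$\sqrt{E{\left(-6 \right)} - 406} = \sqrt{- \frac{2}{7} - 406} = \sqrt{- \frac{2844}{7}} = \frac{6 i \sqrt{553}}{7}$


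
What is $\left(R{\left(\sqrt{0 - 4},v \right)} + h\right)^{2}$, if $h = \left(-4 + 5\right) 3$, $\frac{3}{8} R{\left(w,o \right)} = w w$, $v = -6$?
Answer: $\frac{529}{9} \approx 58.778$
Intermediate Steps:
$R{\left(w,o \right)} = \frac{8 w^{2}}{3}$ ($R{\left(w,o \right)} = \frac{8 w w}{3} = \frac{8 w^{2}}{3}$)
$h = 3$ ($h = 1 \cdot 3 = 3$)
$\left(R{\left(\sqrt{0 - 4},v \right)} + h\right)^{2} = \left(\frac{8 \left(\sqrt{0 - 4}\right)^{2}}{3} + 3\right)^{2} = \left(\frac{8 \left(\sqrt{-4}\right)^{2}}{3} + 3\right)^{2} = \left(\frac{8 \left(2 i\right)^{2}}{3} + 3\right)^{2} = \left(\frac{8}{3} \left(-4\right) + 3\right)^{2} = \left(- \frac{32}{3} + 3\right)^{2} = \left(- \frac{23}{3}\right)^{2} = \frac{529}{9}$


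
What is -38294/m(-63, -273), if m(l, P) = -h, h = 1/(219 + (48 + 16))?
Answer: 10837202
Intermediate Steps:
h = 1/283 (h = 1/(219 + 64) = 1/283 ≈ 0.0035336)
m(l, P) = -1/283 (m(l, P) = -1*1/283 = -1/283)
-38294/m(-63, -273) = -38294/(-1/283) = -38294*(-283) = 10837202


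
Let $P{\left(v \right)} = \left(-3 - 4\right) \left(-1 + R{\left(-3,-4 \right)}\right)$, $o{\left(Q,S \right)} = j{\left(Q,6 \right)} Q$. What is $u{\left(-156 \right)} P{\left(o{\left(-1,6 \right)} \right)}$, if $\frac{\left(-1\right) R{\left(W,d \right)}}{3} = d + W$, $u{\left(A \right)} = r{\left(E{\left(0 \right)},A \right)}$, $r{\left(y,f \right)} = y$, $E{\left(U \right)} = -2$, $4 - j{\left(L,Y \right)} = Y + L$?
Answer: $280$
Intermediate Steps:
$j{\left(L,Y \right)} = 4 - L - Y$ ($j{\left(L,Y \right)} = 4 - \left(Y + L\right) = 4 - \left(L + Y\right) = 4 - L - Y$)
$o{\left(Q,S \right)} = Q \left(-2 - Q\right)$ ($o{\left(Q,S \right)} = \left(4 - Q - 6\right) Q = \left(-2 - Q\right) Q = Q \left(-2 - Q\right)$)
$u{\left(A \right)} = -2$
$R{\left(W,d \right)} = - 3 W - 3 d$ ($R{\left(W,d \right)} = - 3 \left(d + W\right) = - 3 \left(W + d\right) = - 3 W - 3 d$)
$P{\left(v \right)} = -140$ ($P{\left(v \right)} = \left(-3 - 4\right) \left(-1 - -21\right) = - 7 \left(-1 + \left(9 + 12\right)\right) = - 7 \left(-1 + 21\right) = \left(-7\right) 20 = -140$)
$u{\left(-156 \right)} P{\left(o{\left(-1,6 \right)} \right)} = \left(-2\right) \left(-140\right) = 280$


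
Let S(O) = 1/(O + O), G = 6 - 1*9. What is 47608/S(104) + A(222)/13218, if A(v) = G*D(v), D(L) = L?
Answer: 21815128081/2203 ≈ 9.9025e+6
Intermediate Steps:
G = -3 (G = 6 - 9 = -3)
A(v) = -3*v
S(O) = 1/(2*O)
47608/S(104) + A(222)/13218 = 47608/(((½)/104)) - 3*222/13218 = 47608/(((½)*(1/104))) - 666*1/13218 = 47608/(1/208) - 111/2203 = 47608*208 - 111/2203 = 9902464 - 111/2203 = 21815128081/2203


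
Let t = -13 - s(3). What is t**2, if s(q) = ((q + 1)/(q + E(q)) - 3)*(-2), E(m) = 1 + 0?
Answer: 289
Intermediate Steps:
E(m) = 1
s(q) = 4 (s(q) = ((q + 1)/(q + 1) - 3)*(-2) = ((1 + q)/(1 + q) - 3)*(-2) = (1 - 3)*(-2) = -2*(-2) = 4)
t = -17 (t = -13 - 1*4 = -13 - 4 = -17)
t**2 = (-17)**2 = 289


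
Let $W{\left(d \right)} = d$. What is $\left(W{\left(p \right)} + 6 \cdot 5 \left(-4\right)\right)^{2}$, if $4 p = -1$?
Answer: $\frac{231361}{16} \approx 14460.0$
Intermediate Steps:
$p = - \frac{1}{4}$ ($p = \frac{1}{4} \left(-1\right) = - \frac{1}{4} \approx -0.25$)
$\left(W{\left(p \right)} + 6 \cdot 5 \left(-4\right)\right)^{2} = \left(- \frac{1}{4} + 6 \cdot 5 \left(-4\right)\right)^{2} = \left(- \frac{1}{4} + 30 \left(-4\right)\right)^{2} = \left(- \frac{1}{4} - 120\right)^{2} = \left(- \frac{481}{4}\right)^{2} = \frac{231361}{16}$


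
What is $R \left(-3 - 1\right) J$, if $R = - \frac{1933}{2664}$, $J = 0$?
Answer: $0$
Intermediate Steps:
$R = - \frac{1933}{2664}$ ($R = \left(-1933\right) \frac{1}{2664} = - \frac{1933}{2664} \approx -0.7256$)
$R \left(-3 - 1\right) J = - \frac{1933 \left(-3 - 1\right) 0}{2664} = - \frac{1933 \left(\left(-4\right) 0\right)}{2664} = \left(- \frac{1933}{2664}\right) 0 = 0$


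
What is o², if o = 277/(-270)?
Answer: 76729/72900 ≈ 1.0525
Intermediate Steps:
o = -277/270 (o = 277*(-1/270) = -277/270 ≈ -1.0259)
o² = (-277/270)² = 76729/72900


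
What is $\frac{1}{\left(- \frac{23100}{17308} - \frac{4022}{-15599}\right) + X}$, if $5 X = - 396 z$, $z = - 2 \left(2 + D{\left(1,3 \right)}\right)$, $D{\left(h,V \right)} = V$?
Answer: $\frac{67496873}{53384842385} \approx 0.0012643$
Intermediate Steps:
$z = -10$ ($z = - 2 \left(2 + 3\right) = \left(-2\right) 5 = -10$)
$X = 792$ ($X = \frac{\left(-396\right) \left(-10\right)}{5} = \frac{1}{5} \cdot 3960 = 792$)
$\frac{1}{\left(- \frac{23100}{17308} - \frac{4022}{-15599}\right) + X} = \frac{1}{\left(- \frac{23100}{17308} - \frac{4022}{-15599}\right) + 792} = \frac{1}{\left(\left(-23100\right) \frac{1}{17308} - - \frac{4022}{15599}\right) + 792} = \frac{1}{\left(- \frac{5775}{4327} + \frac{4022}{15599}\right) + 792} = \frac{1}{- \frac{72681031}{67496873} + 792} = \frac{1}{\frac{53384842385}{67496873}} = \frac{67496873}{53384842385}$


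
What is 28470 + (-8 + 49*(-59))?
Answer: 25571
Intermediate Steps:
28470 + (-8 + 49*(-59)) = 28470 + (-8 - 2891) = 28470 - 2899 = 25571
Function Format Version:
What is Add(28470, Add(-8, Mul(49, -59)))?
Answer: 25571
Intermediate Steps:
Add(28470, Add(-8, Mul(49, -59))) = Add(28470, Add(-8, -2891)) = Add(28470, -2899) = 25571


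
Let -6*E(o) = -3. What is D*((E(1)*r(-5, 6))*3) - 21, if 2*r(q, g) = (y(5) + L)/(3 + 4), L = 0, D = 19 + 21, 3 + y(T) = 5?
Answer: -87/7 ≈ -12.429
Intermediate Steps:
y(T) = 2 (y(T) = -3 + 5 = 2)
D = 40
E(o) = 1/2 (E(o) = -1/6*(-3) = 1/2)
r(q, g) = 1/7 (r(q, g) = ((2 + 0)/(3 + 4))/2 = (2/7)/2 = (2*(1/7))/2 = (1/2)*(2/7) = 1/7)
D*((E(1)*r(-5, 6))*3) - 21 = 40*(((1/2)*(1/7))*3) - 21 = 40*((1/14)*3) - 21 = 40*(3/14) - 21 = 60/7 - 21 = -87/7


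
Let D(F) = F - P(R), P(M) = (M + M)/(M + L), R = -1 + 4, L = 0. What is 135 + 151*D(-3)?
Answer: -620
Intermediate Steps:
R = 3
P(M) = 2 (P(M) = (M + M)/(M + 0) = (2*M)/M = 2)
D(F) = -2 + F (D(F) = F - 1*2 = F - 2 = -2 + F)
135 + 151*D(-3) = 135 + 151*(-2 - 3) = 135 + 151*(-5) = 135 - 755 = -620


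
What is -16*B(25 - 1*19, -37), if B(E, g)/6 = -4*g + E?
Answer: -14784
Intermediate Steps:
B(E, g) = -24*g + 6*E (B(E, g) = 6*(-4*g + E) = 6*(E - 4*g) = -24*g + 6*E)
-16*B(25 - 1*19, -37) = -16*(-24*(-37) + 6*(25 - 1*19)) = -16*(888 + 6*(25 - 19)) = -16*(888 + 6*6) = -16*(888 + 36) = -16*924 = -14784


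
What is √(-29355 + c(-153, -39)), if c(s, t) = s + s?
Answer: I*√29661 ≈ 172.22*I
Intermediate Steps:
c(s, t) = 2*s
√(-29355 + c(-153, -39)) = √(-29355 + 2*(-153)) = √(-29355 - 306) = √(-29661) = I*√29661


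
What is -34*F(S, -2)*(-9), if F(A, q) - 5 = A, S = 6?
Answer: 3366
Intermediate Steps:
F(A, q) = 5 + A
-34*F(S, -2)*(-9) = -34*(5 + 6)*(-9) = -34*11*(-9) = -374*(-9) = 3366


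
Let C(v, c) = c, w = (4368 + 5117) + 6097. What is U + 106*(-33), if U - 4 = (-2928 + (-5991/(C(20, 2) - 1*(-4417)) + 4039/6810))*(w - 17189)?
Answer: 15725560281307/3343710 ≈ 4.7030e+6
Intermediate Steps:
w = 15582 (w = 9485 + 6097 = 15582)
U = 15737256578887/3343710 (U = 4 + (-2928 + (-5991/(2 - 1*(-4417)) + 4039/6810))*(15582 - 17189) = 4 + (-2928 + (-5991/(2 + 4417) + 4039*(1/6810)))*(-1607) = 4 + (-2928 + (-5991/4419 + 4039/6810))*(-1607) = 4 + (-2928 + (-5991*1/4419 + 4039/6810))*(-1607) = 4 + (-2928 + (-1997/1473 + 4039/6810))*(-1607) = 4 + (-2928 - 2550041/3343710)*(-1607) = 4 - 9792932921/3343710*(-1607) = 4 + 15737243204047/3343710 = 15737256578887/3343710 ≈ 4.7065e+6)
U + 106*(-33) = 15737256578887/3343710 + 106*(-33) = 15737256578887/3343710 - 3498 = 15725560281307/3343710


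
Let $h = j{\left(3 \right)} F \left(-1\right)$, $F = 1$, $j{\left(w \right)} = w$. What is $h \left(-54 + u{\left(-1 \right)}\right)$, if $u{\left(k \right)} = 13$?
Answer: $123$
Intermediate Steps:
$h = -3$ ($h = 3 \cdot 1 \left(-1\right) = 3 \left(-1\right) = -3$)
$h \left(-54 + u{\left(-1 \right)}\right) = - 3 \left(-54 + 13\right) = \left(-3\right) \left(-41\right) = 123$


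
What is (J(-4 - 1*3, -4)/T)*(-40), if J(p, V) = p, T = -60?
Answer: -14/3 ≈ -4.6667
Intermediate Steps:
(J(-4 - 1*3, -4)/T)*(-40) = ((-4 - 1*3)/(-60))*(-40) = ((-4 - 3)*(-1/60))*(-40) = -7*(-1/60)*(-40) = (7/60)*(-40) = -14/3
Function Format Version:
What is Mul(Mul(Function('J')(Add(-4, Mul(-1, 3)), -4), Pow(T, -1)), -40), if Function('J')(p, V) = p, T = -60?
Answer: Rational(-14, 3) ≈ -4.6667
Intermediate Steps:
Mul(Mul(Function('J')(Add(-4, Mul(-1, 3)), -4), Pow(T, -1)), -40) = Mul(Mul(Add(-4, Mul(-1, 3)), Pow(-60, -1)), -40) = Mul(Mul(Add(-4, -3), Rational(-1, 60)), -40) = Mul(Mul(-7, Rational(-1, 60)), -40) = Mul(Rational(7, 60), -40) = Rational(-14, 3)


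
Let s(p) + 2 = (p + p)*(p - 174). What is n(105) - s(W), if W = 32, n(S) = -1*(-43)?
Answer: 9133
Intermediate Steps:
n(S) = 43
s(p) = -2 + 2*p*(-174 + p) (s(p) = -2 + (p + p)*(p - 174) = -2 + (2*p)*(-174 + p) = -2 + 2*p*(-174 + p))
n(105) - s(W) = 43 - (-2 - 348*32 + 2*32²) = 43 - (-2 - 11136 + 2*1024) = 43 - (-2 - 11136 + 2048) = 43 - 1*(-9090) = 43 + 9090 = 9133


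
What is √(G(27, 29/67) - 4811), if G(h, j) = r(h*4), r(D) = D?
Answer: I*√4703 ≈ 68.578*I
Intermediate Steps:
G(h, j) = 4*h (G(h, j) = h*4 = 4*h)
√(G(27, 29/67) - 4811) = √(4*27 - 4811) = √(108 - 4811) = √(-4703) = I*√4703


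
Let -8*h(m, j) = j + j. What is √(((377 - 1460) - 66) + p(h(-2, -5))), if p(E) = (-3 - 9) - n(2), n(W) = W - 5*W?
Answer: I*√1153 ≈ 33.956*I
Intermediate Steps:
h(m, j) = -j/4 (h(m, j) = -(j + j)/8 = -j/4)
n(W) = -4*W
p(E) = -4 (p(E) = (-3 - 9) - (-4)*2 = -12 - 1*(-8) = -12 + 8 = -4)
√(((377 - 1460) - 66) + p(h(-2, -5))) = √(((377 - 1460) - 66) - 4) = √((-1083 - 66) - 4) = √(-1149 - 4) = √(-1153) = I*√1153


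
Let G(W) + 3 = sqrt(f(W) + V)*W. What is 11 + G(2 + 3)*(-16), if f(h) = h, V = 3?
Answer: 59 - 160*sqrt(2) ≈ -167.27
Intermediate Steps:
G(W) = -3 + W*sqrt(3 + W) (G(W) = -3 + sqrt(W + 3)*W = -3 + sqrt(3 + W)*W = -3 + W*sqrt(3 + W))
11 + G(2 + 3)*(-16) = 11 + (-3 + (2 + 3)*sqrt(3 + (2 + 3)))*(-16) = 11 + (-3 + 5*sqrt(3 + 5))*(-16) = 11 + (-3 + 5*sqrt(8))*(-16) = 11 + (-3 + 5*(2*sqrt(2)))*(-16) = 11 + (-3 + 10*sqrt(2))*(-16) = 11 + (48 - 160*sqrt(2)) = 59 - 160*sqrt(2)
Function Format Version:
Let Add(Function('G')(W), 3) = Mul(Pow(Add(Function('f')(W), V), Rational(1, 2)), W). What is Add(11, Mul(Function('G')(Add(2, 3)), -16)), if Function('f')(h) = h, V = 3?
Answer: Add(59, Mul(-160, Pow(2, Rational(1, 2)))) ≈ -167.27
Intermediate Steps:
Function('G')(W) = Add(-3, Mul(W, Pow(Add(3, W), Rational(1, 2)))) (Function('G')(W) = Add(-3, Mul(Pow(Add(W, 3), Rational(1, 2)), W)) = Add(-3, Mul(Pow(Add(3, W), Rational(1, 2)), W)) = Add(-3, Mul(W, Pow(Add(3, W), Rational(1, 2)))))
Add(11, Mul(Function('G')(Add(2, 3)), -16)) = Add(11, Mul(Add(-3, Mul(Add(2, 3), Pow(Add(3, Add(2, 3)), Rational(1, 2)))), -16)) = Add(11, Mul(Add(-3, Mul(5, Pow(Add(3, 5), Rational(1, 2)))), -16)) = Add(11, Mul(Add(-3, Mul(5, Pow(8, Rational(1, 2)))), -16)) = Add(11, Mul(Add(-3, Mul(5, Mul(2, Pow(2, Rational(1, 2))))), -16)) = Add(11, Mul(Add(-3, Mul(10, Pow(2, Rational(1, 2)))), -16)) = Add(11, Add(48, Mul(-160, Pow(2, Rational(1, 2))))) = Add(59, Mul(-160, Pow(2, Rational(1, 2))))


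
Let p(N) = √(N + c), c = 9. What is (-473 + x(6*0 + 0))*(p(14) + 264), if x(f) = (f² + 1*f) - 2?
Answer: -125400 - 475*√23 ≈ -1.2768e+5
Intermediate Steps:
x(f) = -2 + f + f² (x(f) = (f² + f) - 2 = (f + f²) - 2 = -2 + f + f²)
p(N) = √(9 + N) (p(N) = √(N + 9) = √(9 + N))
(-473 + x(6*0 + 0))*(p(14) + 264) = (-473 + (-2 + (6*0 + 0) + (6*0 + 0)²))*(√(9 + 14) + 264) = (-473 + (-2 + (0 + 0) + (0 + 0)²))*(√23 + 264) = (-473 + (-2 + 0 + 0²))*(264 + √23) = (-473 + (-2 + 0 + 0))*(264 + √23) = (-473 - 2)*(264 + √23) = -475*(264 + √23) = -125400 - 475*√23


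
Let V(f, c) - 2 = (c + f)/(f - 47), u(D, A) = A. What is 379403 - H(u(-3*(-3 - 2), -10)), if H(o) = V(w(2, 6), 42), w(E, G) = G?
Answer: 15555489/41 ≈ 3.7940e+5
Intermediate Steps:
V(f, c) = 2 + (c + f)/(-47 + f) (V(f, c) = 2 + (c + f)/(f - 47) = 2 + (c + f)/(-47 + f))
H(o) = 34/41 (H(o) = (-94 + 42 + 3*6)/(-47 + 6) = (-94 + 42 + 18)/(-41) = -1/41*(-34) = 34/41)
379403 - H(u(-3*(-3 - 2), -10)) = 379403 - 1*34/41 = 379403 - 34/41 = 15555489/41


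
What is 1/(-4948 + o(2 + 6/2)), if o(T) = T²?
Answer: -1/4923 ≈ -0.00020313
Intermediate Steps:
1/(-4948 + o(2 + 6/2)) = 1/(-4948 + (2 + 6/2)²) = 1/(-4948 + (2 + (½)*6)²) = 1/(-4948 + (2 + 3)²) = 1/(-4948 + 5²) = 1/(-4948 + 25) = 1/(-4923) = -1/4923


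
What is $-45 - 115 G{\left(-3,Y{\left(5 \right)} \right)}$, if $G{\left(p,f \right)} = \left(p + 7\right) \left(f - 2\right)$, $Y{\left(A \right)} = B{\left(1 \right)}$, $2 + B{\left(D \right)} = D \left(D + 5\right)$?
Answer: $-965$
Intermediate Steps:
$B{\left(D \right)} = -2 + D \left(5 + D\right)$ ($B{\left(D \right)} = -2 + D \left(D + 5\right) = -2 + D \left(5 + D\right)$)
$Y{\left(A \right)} = 4$ ($Y{\left(A \right)} = -2 + 1^{2} + 5 \cdot 1 = -2 + 1 + 5 = 4$)
$G{\left(p,f \right)} = \left(-2 + f\right) \left(7 + p\right)$ ($G{\left(p,f \right)} = \left(7 + p\right) \left(-2 + f\right) = \left(-2 + f\right) \left(7 + p\right)$)
$-45 - 115 G{\left(-3,Y{\left(5 \right)} \right)} = -45 - 115 \left(-14 - -6 + 7 \cdot 4 + 4 \left(-3\right)\right) = -45 - 115 \left(-14 + 6 + 28 - 12\right) = -45 - 920 = -965$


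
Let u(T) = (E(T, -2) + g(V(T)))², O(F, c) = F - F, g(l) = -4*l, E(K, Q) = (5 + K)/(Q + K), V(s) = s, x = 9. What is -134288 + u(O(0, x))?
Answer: -537127/4 ≈ -1.3428e+5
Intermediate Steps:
E(K, Q) = (5 + K)/(K + Q)
O(F, c) = 0
u(T) = (-4*T + (5 + T)/(-2 + T))² (u(T) = ((5 + T)/(T - 2) - 4*T)² = ((5 + T)/(-2 + T) - 4*T)² = (-4*T + (5 + T)/(-2 + T))²)
-134288 + u(O(0, x)) = -134288 + (-5 - 1*0 + 4*0*(-2 + 0))²/(-2 + 0)² = -134288 + (-5 + 0 + 4*0*(-2))²/(-2)² = -134288 + (-5 + 0 + 0)²/4 = -134288 + (¼)*(-5)² = -134288 + (¼)*25 = -134288 + 25/4 = -537127/4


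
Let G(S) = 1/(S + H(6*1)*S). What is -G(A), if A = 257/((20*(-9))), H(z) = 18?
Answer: 180/4883 ≈ 0.036863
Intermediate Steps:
A = -257/180 (A = 257/(-180) = 257*(-1/180) = -257/180 ≈ -1.4278)
G(S) = 1/(19*S) (G(S) = 1/(S + 18*S) = 1/(19*S))
-G(A) = -1/(19*(-257/180)) = -(-180)/(19*257) = -1*(-180/4883) = 180/4883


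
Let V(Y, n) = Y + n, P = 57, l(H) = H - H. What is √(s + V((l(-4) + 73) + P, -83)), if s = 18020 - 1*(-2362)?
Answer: √20429 ≈ 142.93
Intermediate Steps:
l(H) = 0
s = 20382 (s = 18020 + 2362 = 20382)
√(s + V((l(-4) + 73) + P, -83)) = √(20382 + (((0 + 73) + 57) - 83)) = √(20382 + ((73 + 57) - 83)) = √(20382 + (130 - 83)) = √(20382 + 47) = √20429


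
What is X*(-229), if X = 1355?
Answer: -310295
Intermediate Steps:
X*(-229) = 1355*(-229) = -310295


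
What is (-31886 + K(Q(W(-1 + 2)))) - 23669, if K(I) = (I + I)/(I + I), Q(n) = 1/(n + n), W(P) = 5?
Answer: -55554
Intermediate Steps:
Q(n) = 1/(2*n)
K(I) = 1 (K(I) = (2*I)/((2*I)) = (2*I)*(1/(2*I)) = 1)
(-31886 + K(Q(W(-1 + 2)))) - 23669 = (-31886 + 1) - 23669 = -31885 - 23669 = -55554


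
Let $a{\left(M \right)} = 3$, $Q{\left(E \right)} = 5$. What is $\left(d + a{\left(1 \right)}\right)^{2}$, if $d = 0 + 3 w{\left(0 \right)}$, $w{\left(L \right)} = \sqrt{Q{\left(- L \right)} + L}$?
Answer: $54 + 18 \sqrt{5} \approx 94.249$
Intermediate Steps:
$w{\left(L \right)} = \sqrt{5 + L}$
$d = 3 \sqrt{5}$ ($d = 0 + 3 \sqrt{5 + 0} = 0 + 3 \sqrt{5} = 3 \sqrt{5} \approx 6.7082$)
$\left(d + a{\left(1 \right)}\right)^{2} = \left(3 \sqrt{5} + 3\right)^{2} = \left(3 + 3 \sqrt{5}\right)^{2}$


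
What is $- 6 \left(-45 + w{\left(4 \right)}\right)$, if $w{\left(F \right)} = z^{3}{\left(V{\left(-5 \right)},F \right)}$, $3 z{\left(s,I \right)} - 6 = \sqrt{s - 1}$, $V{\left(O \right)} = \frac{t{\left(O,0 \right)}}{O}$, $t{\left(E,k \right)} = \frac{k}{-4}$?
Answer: $226 - \frac{214 i}{9} \approx 226.0 - 23.778 i$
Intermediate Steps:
$t{\left(E,k \right)} = - \frac{k}{4}$ ($t{\left(E,k \right)} = k \left(- \frac{1}{4}\right) = - \frac{k}{4}$)
$V{\left(O \right)} = 0$ ($V{\left(O \right)} = \frac{\left(- \frac{1}{4}\right) 0}{O} = \frac{0}{O} = 0$)
$z{\left(s,I \right)} = 2 + \frac{\sqrt{-1 + s}}{3}$ ($z{\left(s,I \right)} = 2 + \frac{\sqrt{s - 1}}{3} = 2 + \frac{\sqrt{-1 + s}}{3}$)
$w{\left(F \right)} = \left(2 + \frac{i}{3}\right)^{3}$ ($w{\left(F \right)} = \left(2 + \frac{\sqrt{-1 + 0}}{3}\right)^{3} = \left(2 + \frac{\sqrt{-1}}{3}\right)^{3} = \left(2 + \frac{i}{3}\right)^{3}$)
$- 6 \left(-45 + w{\left(4 \right)}\right) = - 6 \left(-45 + \frac{\left(6 + i\right)^{3}}{27}\right) = 270 - \frac{2 \left(6 + i\right)^{3}}{9}$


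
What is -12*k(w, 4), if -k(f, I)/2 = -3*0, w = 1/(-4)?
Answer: 0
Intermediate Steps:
w = -¼ ≈ -0.25000
k(f, I) = 0 (k(f, I) = -(-6)*0 = -2*0 = 0)
-12*k(w, 4) = -12*0 = 0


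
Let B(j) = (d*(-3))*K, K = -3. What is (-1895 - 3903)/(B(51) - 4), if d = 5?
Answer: -5798/41 ≈ -141.41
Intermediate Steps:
B(j) = 45 (B(j) = (5*(-3))*(-3) = -15*(-3) = 45)
(-1895 - 3903)/(B(51) - 4) = (-1895 - 3903)/(45 - 4) = -5798/41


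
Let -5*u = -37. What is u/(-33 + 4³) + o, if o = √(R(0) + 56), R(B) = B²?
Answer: 37/155 + 2*√14 ≈ 7.7220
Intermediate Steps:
o = 2*√14 (o = √(0² + 56) = √(0 + 56) = √56 = 2*√14 ≈ 7.4833)
u = 37/5 (u = -⅕*(-37) = 37/5 ≈ 7.4000)
u/(-33 + 4³) + o = (37/5)/(-33 + 4³) + 2*√14 = (37/5)/(-33 + 64) + 2*√14 = (37/5)/31 + 2*√14 = (1/31)*(37/5) + 2*√14 = 37/155 + 2*√14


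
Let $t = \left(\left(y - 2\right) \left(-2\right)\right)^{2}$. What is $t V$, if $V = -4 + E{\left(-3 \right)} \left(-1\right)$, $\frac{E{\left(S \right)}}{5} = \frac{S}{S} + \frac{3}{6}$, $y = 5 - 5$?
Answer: $-184$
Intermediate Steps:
$y = 0$ ($y = 5 - 5 = 0$)
$E{\left(S \right)} = \frac{15}{2}$ ($E{\left(S \right)} = 5 \left(\frac{S}{S} + \frac{3}{6}\right) = 5 \left(1 + 3 \cdot \frac{1}{6}\right) = 5 \left(1 + \frac{1}{2}\right) = 5 \cdot \frac{3}{2} = \frac{15}{2}$)
$t = 16$ ($t = \left(\left(0 - 2\right) \left(-2\right)\right)^{2} = \left(\left(-2\right) \left(-2\right)\right)^{2} = 4^{2} = 16$)
$V = - \frac{23}{2}$ ($V = -4 + \frac{15}{2} \left(-1\right) = -4 - \frac{15}{2} = - \frac{23}{2} \approx -11.5$)
$t V = 16 \left(- \frac{23}{2}\right) = -184$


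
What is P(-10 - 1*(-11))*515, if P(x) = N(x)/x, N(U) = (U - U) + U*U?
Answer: 515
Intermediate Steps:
N(U) = U² (N(U) = 0 + U² = U²)
P(x) = x (P(x) = x²/x = x)
P(-10 - 1*(-11))*515 = (-10 - 1*(-11))*515 = (-10 + 11)*515 = 1*515 = 515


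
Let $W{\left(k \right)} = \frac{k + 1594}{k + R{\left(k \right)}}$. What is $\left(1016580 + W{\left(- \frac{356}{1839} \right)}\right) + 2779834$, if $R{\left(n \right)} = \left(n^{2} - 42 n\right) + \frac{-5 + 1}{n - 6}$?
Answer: $\frac{315166888257727391}{83012953769} \approx 3.7966 \cdot 10^{6}$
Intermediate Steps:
$R{\left(n \right)} = n^{2} - 42 n - \frac{4}{-6 + n}$ ($R{\left(n \right)} = \left(n^{2} - 42 n\right) - \frac{4}{-6 + n} = n^{2} - 42 n - \frac{4}{-6 + n}$)
$W{\left(k \right)} = \frac{1594 + k}{k + \frac{-4 + k^{3} - 48 k^{2} + 252 k}{-6 + k}}$ ($W{\left(k \right)} = \frac{k + 1594}{k + \frac{-4 + k^{3} - 48 k^{2} + 252 k}{-6 + k}} = \frac{1594 + k}{k + \frac{-4 + k^{3} - 48 k^{2} + 252 k}{-6 + k}}$)
$\left(1016580 + W{\left(- \frac{356}{1839} \right)}\right) + 2779834 = \left(1016580 + \frac{-9564 + \left(- \frac{356}{1839}\right)^{2} + 1588 \left(- \frac{356}{1839}\right)}{-4 + \left(- \frac{356}{1839}\right)^{3} - 47 \left(- \frac{356}{1839}\right)^{2} + 246 \left(- \frac{356}{1839}\right)}\right) + 2779834 = \left(1016580 + \frac{-9564 + \frac{126736}{3381921} - \frac{565328}{1839}}{-4 - \frac{45118016}{6219352719} - \frac{5956592}{3381921} - \frac{29192}{613}}\right) + 2779834 = \left(1016580 + \frac{1}{-4 - \frac{45118016}{6219352719} - \frac{5956592}{3381921} - \frac{29192}{613}} \left(- \frac{33384203900}{3381921}\right)\right) + 2779834 = \left(1016580 + \frac{1}{- \frac{332051815076}{6219352719}} \left(- \frac{33384203900}{3381921}\right)\right) + 2779834 = \left(1016580 - - \frac{15348387743025}{83012953769}\right) + 2779834 = \left(1016580 + \frac{15348387743025}{83012953769}\right) + 2779834 = \frac{84404656930233045}{83012953769} + 2779834 = \frac{315166888257727391}{83012953769}$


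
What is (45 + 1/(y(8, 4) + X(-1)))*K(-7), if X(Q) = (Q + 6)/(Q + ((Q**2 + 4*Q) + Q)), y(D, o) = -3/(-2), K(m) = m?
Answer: -329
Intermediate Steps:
y(D, o) = 3/2 (y(D, o) = -3*(-1/2) = 3/2)
X(Q) = (6 + Q)/(Q**2 + 6*Q) (X(Q) = (6 + Q)/(Q + (Q**2 + 5*Q)) = (6 + Q)/(Q**2 + 6*Q))
(45 + 1/(y(8, 4) + X(-1)))*K(-7) = (45 + 1/(3/2 + 1/(-1)))*(-7) = (45 + 1/(3/2 - 1))*(-7) = (45 + 1/(1/2))*(-7) = (45 + 2)*(-7) = 47*(-7) = -329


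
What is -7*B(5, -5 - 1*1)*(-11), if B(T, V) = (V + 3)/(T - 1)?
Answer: -231/4 ≈ -57.750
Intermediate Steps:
B(T, V) = (3 + V)/(-1 + T)
-7*B(5, -5 - 1*1)*(-11) = -7*(3 + (-5 - 1*1))/(-1 + 5)*(-11) = -7*(3 + (-5 - 1))/4*(-11) = -7*(3 - 6)/4*(-11) = -7*(-3)/4*(-11) = -7*(-3/4)*(-11) = (21/4)*(-11) = -231/4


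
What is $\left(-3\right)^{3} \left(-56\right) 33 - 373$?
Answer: $49523$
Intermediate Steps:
$\left(-3\right)^{3} \left(-56\right) 33 - 373 = \left(-27\right) \left(-56\right) 33 - 373 = 1512 \cdot 33 - 373 = 49896 - 373 = 49523$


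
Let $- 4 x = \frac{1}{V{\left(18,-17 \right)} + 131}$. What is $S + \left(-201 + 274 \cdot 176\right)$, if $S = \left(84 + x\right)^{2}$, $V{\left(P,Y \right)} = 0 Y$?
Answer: $\frac{15123283473}{274576} \approx 55079.0$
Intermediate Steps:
$V{\left(P,Y \right)} = 0$
$x = - \frac{1}{524}$ ($x = - \frac{1}{4 \left(0 + 131\right)} = - \frac{1}{4 \cdot 131} = \left(- \frac{1}{4}\right) \frac{1}{131} = - \frac{1}{524} \approx -0.0019084$)
$S = \frac{1937320225}{274576}$ ($S = \left(84 - \frac{1}{524}\right)^{2} = \left(\frac{44015}{524}\right)^{2} = \frac{1937320225}{274576} \approx 7055.7$)
$S + \left(-201 + 274 \cdot 176\right) = \frac{1937320225}{274576} + \left(-201 + 274 \cdot 176\right) = \frac{1937320225}{274576} + \left(-201 + 48224\right) = \frac{1937320225}{274576} + 48023 = \frac{15123283473}{274576}$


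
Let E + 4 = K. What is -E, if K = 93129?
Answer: -93125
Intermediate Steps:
E = 93125 (E = -4 + 93129 = 93125)
-E = -1*93125 = -93125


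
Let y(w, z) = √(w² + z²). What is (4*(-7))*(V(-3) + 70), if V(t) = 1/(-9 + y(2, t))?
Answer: -33257/17 + 7*√13/17 ≈ -1954.8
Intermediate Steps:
V(t) = 1/(-9 + √(4 + t²)) (V(t) = 1/(-9 + √(2² + t²)) = 1/(-9 + √(4 + t²)))
(4*(-7))*(V(-3) + 70) = (4*(-7))*(1/(-9 + √(4 + (-3)²)) + 70) = -28*(1/(-9 + √(4 + 9)) + 70) = -28*(1/(-9 + √13) + 70) = -28*(70 + 1/(-9 + √13)) = -1960 - 28/(-9 + √13)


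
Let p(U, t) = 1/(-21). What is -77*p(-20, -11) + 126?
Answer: 389/3 ≈ 129.67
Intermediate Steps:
p(U, t) = -1/21
-77*p(-20, -11) + 126 = -77*(-1/21) + 126 = 11/3 + 126 = 389/3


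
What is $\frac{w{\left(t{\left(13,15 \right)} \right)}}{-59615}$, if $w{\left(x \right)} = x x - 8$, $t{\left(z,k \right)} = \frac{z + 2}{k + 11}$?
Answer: $\frac{5183}{40299740} \approx 0.00012861$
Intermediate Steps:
$t{\left(z,k \right)} = \frac{2 + z}{11 + k}$
$w{\left(x \right)} = -8 + x^{2}$ ($w{\left(x \right)} = x^{2} - 8 = -8 + x^{2}$)
$\frac{w{\left(t{\left(13,15 \right)} \right)}}{-59615} = \frac{-8 + \left(\frac{2 + 13}{11 + 15}\right)^{2}}{-59615} = \left(-8 + \left(\frac{1}{26} \cdot 15\right)^{2}\right) \left(- \frac{1}{59615}\right) = \left(-8 + \left(\frac{15}{26}\right)^{2}\right) \left(- \frac{1}{59615}\right) = \left(-8 + \frac{225}{676}\right) \left(- \frac{1}{59615}\right) = \left(- \frac{5183}{676}\right) \left(- \frac{1}{59615}\right) = \frac{5183}{40299740}$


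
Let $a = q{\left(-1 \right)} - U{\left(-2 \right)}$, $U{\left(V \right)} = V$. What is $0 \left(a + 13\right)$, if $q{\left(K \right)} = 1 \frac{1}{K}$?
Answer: $0$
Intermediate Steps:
$q{\left(K \right)} = \frac{1}{K}$
$a = 1$ ($a = \frac{1}{-1} - -2 = -1 + 2 = 1$)
$0 \left(a + 13\right) = 0 \left(1 + 13\right) = 0 \cdot 14 = 0$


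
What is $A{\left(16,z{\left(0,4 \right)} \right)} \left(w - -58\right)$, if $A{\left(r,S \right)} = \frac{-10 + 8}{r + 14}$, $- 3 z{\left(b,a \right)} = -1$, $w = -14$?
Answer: $- \frac{44}{15} \approx -2.9333$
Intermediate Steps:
$z{\left(b,a \right)} = \frac{1}{3}$ ($z{\left(b,a \right)} = \left(- \frac{1}{3}\right) \left(-1\right) = \frac{1}{3}$)
$A{\left(r,S \right)} = - \frac{2}{14 + r}$
$A{\left(16,z{\left(0,4 \right)} \right)} \left(w - -58\right) = - \frac{2}{14 + 16} \left(-14 - -58\right) = - \frac{2}{30} \left(-14 + 58\right) = \left(-2\right) \frac{1}{30} \cdot 44 = \left(- \frac{1}{15}\right) 44 = - \frac{44}{15}$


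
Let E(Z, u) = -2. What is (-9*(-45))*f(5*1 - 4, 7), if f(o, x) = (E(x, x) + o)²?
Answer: 405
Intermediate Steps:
f(o, x) = (-2 + o)²
(-9*(-45))*f(5*1 - 4, 7) = (-9*(-45))*(-2 + (5*1 - 4))² = 405*(-2 + (5 - 4))² = 405*(-2 + 1)² = 405*(-1)² = 405*1 = 405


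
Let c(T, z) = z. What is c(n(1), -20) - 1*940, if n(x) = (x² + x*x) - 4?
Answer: -960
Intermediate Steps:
n(x) = -4 + 2*x² (n(x) = (x² + x²) - 4 = 2*x² - 4 = -4 + 2*x²)
c(n(1), -20) - 1*940 = -20 - 1*940 = -20 - 940 = -960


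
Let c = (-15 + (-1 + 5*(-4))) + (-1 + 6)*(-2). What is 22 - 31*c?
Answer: 1448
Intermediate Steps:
c = -46 (c = (-15 + (-1 - 20)) + 5*(-2) = (-15 - 21) - 10 = -36 - 10 = -46)
22 - 31*c = 22 - 31*(-46) = 22 + 1426 = 1448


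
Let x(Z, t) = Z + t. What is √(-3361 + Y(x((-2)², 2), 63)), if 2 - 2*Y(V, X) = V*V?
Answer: I*√3378 ≈ 58.121*I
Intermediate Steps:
Y(V, X) = 1 - V²/2 (Y(V, X) = 1 - V*V/2 = 1 - V²/2)
√(-3361 + Y(x((-2)², 2), 63)) = √(-3361 + (1 - ((-2)² + 2)²/2)) = √(-3361 + (1 - (4 + 2)²/2)) = √(-3361 + (1 - ½*6²)) = √(-3361 + (1 - ½*36)) = √(-3361 + (1 - 18)) = √(-3361 - 17) = √(-3378) = I*√3378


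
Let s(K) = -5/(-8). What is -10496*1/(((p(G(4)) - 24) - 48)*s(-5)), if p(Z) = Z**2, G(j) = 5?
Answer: 83968/235 ≈ 357.31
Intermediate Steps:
s(K) = 5/8 (s(K) = -5*(-1/8) = 5/8)
-10496*1/(((p(G(4)) - 24) - 48)*s(-5)) = -10496*8/(5*((5**2 - 24) - 48)) = -10496*8/(5*((25 - 24) - 48)) = -10496*8/(5*(1 - 48)) = -10496/((-47*5/8)) = -10496/(-235/8) = -10496*(-8/235) = 83968/235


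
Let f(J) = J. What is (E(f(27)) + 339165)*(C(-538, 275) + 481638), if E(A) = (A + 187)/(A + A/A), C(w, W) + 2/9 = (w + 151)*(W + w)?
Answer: 24932840782673/126 ≈ 1.9788e+11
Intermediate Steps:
C(w, W) = -2/9 + (151 + w)*(W + w) (C(w, W) = -2/9 + (w + 151)*(W + w) = -2/9 + (151 + w)*(W + w))
E(A) = (187 + A)/(1 + A) (E(A) = (187 + A)/(A + 1) = (187 + A)/(1 + A))
(E(f(27)) + 339165)*(C(-538, 275) + 481638) = ((187 + 27)/(1 + 27) + 339165)*((-2/9 + (-538)² + 151*275 + 151*(-538) + 275*(-538)) + 481638) = (214/28 + 339165)*((-2/9 + 289444 + 41525 - 81238 - 147950) + 481638) = ((1/28)*214 + 339165)*(916027/9 + 481638) = (107/14 + 339165)*(5250769/9) = (4748417/14)*(5250769/9) = 24932840782673/126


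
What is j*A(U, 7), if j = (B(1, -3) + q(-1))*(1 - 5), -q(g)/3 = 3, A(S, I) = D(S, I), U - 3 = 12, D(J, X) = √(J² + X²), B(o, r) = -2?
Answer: 44*√274 ≈ 728.33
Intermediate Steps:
U = 15 (U = 3 + 12 = 15)
A(S, I) = √(I² + S²) (A(S, I) = √(S² + I²) = √(I² + S²))
q(g) = -9 (q(g) = -3*3 = -9)
j = 44 (j = (-2 - 9)*(1 - 5) = -11*(-4) = 44)
j*A(U, 7) = 44*√(7² + 15²) = 44*√(49 + 225) = 44*√274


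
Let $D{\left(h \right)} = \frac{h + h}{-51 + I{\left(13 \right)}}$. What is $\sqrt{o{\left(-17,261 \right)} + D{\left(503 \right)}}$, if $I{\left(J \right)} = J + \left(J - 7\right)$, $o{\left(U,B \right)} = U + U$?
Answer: $\frac{i \sqrt{1047}}{4} \approx 8.0893 i$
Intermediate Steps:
$o{\left(U,B \right)} = 2 U$
$I{\left(J \right)} = -7 + 2 J$ ($I{\left(J \right)} = J + \left(-7 + J\right) = -7 + 2 J$)
$D{\left(h \right)} = - \frac{h}{16}$ ($D{\left(h \right)} = \frac{h + h}{-51 + \left(-7 + 2 \cdot 13\right)} = \frac{2 h}{-51 + \left(-7 + 26\right)} = \frac{2 h}{-51 + 19} = \frac{2 h}{-32} = 2 h \left(- \frac{1}{32}\right) = - \frac{h}{16}$)
$\sqrt{o{\left(-17,261 \right)} + D{\left(503 \right)}} = \sqrt{2 \left(-17\right) - \frac{503}{16}} = \sqrt{-34 - \frac{503}{16}} = \sqrt{- \frac{1047}{16}} = \frac{i \sqrt{1047}}{4}$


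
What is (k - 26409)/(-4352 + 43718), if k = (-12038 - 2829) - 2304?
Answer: -21790/19683 ≈ -1.1070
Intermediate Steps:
k = -17171 (k = -14867 - 2304 = -17171)
(k - 26409)/(-4352 + 43718) = (-17171 - 26409)/(-4352 + 43718) = -43580/39366 = -43580*1/39366 = -21790/19683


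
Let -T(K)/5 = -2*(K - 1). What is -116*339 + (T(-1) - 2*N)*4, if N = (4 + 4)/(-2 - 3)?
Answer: -196956/5 ≈ -39391.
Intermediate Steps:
T(K) = -10 + 10*K (T(K) = -(-10)*(K - 1) = -(-10)*(-1 + K) = -5*(2 - 2*K) = -10 + 10*K)
N = -8/5 (N = 8/(-5) = 8*(-1/5) = -8/5 ≈ -1.6000)
-116*339 + (T(-1) - 2*N)*4 = -116*339 + ((-10 + 10*(-1)) - 2*(-8/5))*4 = -39324 + ((-10 - 10) + 16/5)*4 = -39324 + (-20 + 16/5)*4 = -39324 - 84/5*4 = -39324 - 336/5 = -196956/5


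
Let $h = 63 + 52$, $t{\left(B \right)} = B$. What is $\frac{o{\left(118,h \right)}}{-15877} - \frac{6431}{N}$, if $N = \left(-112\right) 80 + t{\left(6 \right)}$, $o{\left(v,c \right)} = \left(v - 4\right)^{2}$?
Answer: $- \frac{14261197}{142162658} \approx -0.10032$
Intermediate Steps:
$h = 115$
$o{\left(v,c \right)} = \left(-4 + v\right)^{2}$
$N = -8954$ ($N = \left(-112\right) 80 + 6 = -8960 + 6 = -8954$)
$\frac{o{\left(118,h \right)}}{-15877} - \frac{6431}{N} = \frac{\left(-4 + 118\right)^{2}}{-15877} - \frac{6431}{-8954} = 114^{2} \left(- \frac{1}{15877}\right) - - \frac{6431}{8954} = 12996 \left(- \frac{1}{15877}\right) + \frac{6431}{8954} = - \frac{12996}{15877} + \frac{6431}{8954} = - \frac{14261197}{142162658}$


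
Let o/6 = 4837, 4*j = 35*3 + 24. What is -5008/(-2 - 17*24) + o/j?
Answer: 8040352/8815 ≈ 912.12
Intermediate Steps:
j = 129/4 (j = (35*3 + 24)/4 = (105 + 24)/4 = (1/4)*129 = 129/4 ≈ 32.250)
o = 29022 (o = 6*4837 = 29022)
-5008/(-2 - 17*24) + o/j = -5008/(-2 - 17*24) + 29022/(129/4) = -5008/(-2 - 408) + 29022*(4/129) = -5008/(-410) + 38696/43 = -5008*(-1/410) + 38696/43 = 2504/205 + 38696/43 = 8040352/8815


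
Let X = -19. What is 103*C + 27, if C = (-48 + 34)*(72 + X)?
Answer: -76399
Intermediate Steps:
C = -742 (C = (-48 + 34)*(72 - 19) = -14*53 = -742)
103*C + 27 = 103*(-742) + 27 = -76426 + 27 = -76399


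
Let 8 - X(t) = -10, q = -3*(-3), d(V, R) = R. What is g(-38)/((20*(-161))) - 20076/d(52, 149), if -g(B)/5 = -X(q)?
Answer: -6465813/47978 ≈ -134.77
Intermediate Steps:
q = 9
X(t) = 18 (X(t) = 8 - 1*(-10) = 8 + 10 = 18)
g(B) = 90 (g(B) = -(-5)*18 = -5*(-18) = 90)
g(-38)/((20*(-161))) - 20076/d(52, 149) = 90/((20*(-161))) - 20076/149 = 90/(-3220) - 20076*1/149 = 90*(-1/3220) - 20076/149 = -9/322 - 20076/149 = -6465813/47978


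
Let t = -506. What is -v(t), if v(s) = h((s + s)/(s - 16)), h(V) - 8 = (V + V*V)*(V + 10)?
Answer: -1351562480/17779581 ≈ -76.018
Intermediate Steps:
h(V) = 8 + (10 + V)*(V + V²) (h(V) = 8 + (V + V*V)*(V + 10) = 8 + (V + V²)*(10 + V) = 8 + (10 + V)*(V + V²))
v(s) = 8 + 8*s³/(-16 + s)³ + 20*s/(-16 + s) + 44*s²/(-16 + s)² (v(s) = 8 + ((s + s)/(s - 16))³ + 10*((s + s)/(s - 16)) + 11*((s + s)/(s - 16))² = 8 + ((2*s)/(-16 + s))³ + 10*((2*s)/(-16 + s)) + 11*((2*s)/(-16 + s))² = 8 + (2*s/(-16 + s))³ + 10*(2*s/(-16 + s)) + 11*(2*s/(-16 + s))² = 8 + 8*s³/(-16 + s)³ + 20*s/(-16 + s) + 11*(4*s²/(-16 + s)²) = 8 + 8*s³/(-16 + s)³ + 20*s/(-16 + s) + 44*s²/(-16 + s)²)
-v(t) = -16*(-2048 - 108*(-506)² + 5*(-506)³ + 704*(-506))/(-4096 + (-506)³ - 48*(-506)² + 768*(-506)) = -16*(-2048 - 108*256036 + 5*(-129554216) - 356224)/(-4096 - 129554216 - 48*256036 - 388608) = -16*(-2048 - 27651888 - 647771080 - 356224)/(-4096 - 129554216 - 12289728 - 388608) = -16*(-675781240)/(-142236648) = -16*(-1)*(-675781240)/142236648 = -1*1351562480/17779581 = -1351562480/17779581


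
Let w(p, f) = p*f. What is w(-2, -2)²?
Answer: 16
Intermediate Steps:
w(p, f) = f*p
w(-2, -2)² = (-2*(-2))² = 4² = 16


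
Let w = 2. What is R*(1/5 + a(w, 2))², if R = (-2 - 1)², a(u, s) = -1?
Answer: 144/25 ≈ 5.7600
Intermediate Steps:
R = 9 (R = (-3)² = 9)
R*(1/5 + a(w, 2))² = 9*(1/5 - 1)² = 9*(⅕ - 1)² = 9*(-⅘)² = 9*(16/25) = 144/25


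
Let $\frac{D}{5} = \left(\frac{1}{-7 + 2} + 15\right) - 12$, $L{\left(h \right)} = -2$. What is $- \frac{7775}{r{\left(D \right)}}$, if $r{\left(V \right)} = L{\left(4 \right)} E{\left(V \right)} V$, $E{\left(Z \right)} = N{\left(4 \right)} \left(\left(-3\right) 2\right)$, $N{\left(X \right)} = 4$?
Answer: $- \frac{7775}{672} \approx -11.57$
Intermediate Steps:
$D = 14$ ($D = 5 \left(\left(\frac{1}{-7 + 2} + 15\right) - 12\right) = 5 \left(\left(\frac{1}{-5} + 15\right) - 12\right) = 5 \left(\left(- \frac{1}{5} + 15\right) - 12\right) = 5 \left(\frac{74}{5} - 12\right) = 5 \cdot \frac{14}{5} = 14$)
$E{\left(Z \right)} = -24$ ($E{\left(Z \right)} = 4 \left(\left(-3\right) 2\right) = 4 \left(-6\right) = -24$)
$r{\left(V \right)} = 48 V$ ($r{\left(V \right)} = \left(-2\right) \left(-24\right) V = 48 V$)
$- \frac{7775}{r{\left(D \right)}} = - \frac{7775}{48 \cdot 14} = - \frac{7775}{672}$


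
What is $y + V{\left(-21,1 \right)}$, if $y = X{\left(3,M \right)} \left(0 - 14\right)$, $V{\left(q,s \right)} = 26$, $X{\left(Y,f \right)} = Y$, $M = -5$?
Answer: $-16$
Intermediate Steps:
$y = -42$ ($y = 3 \left(0 - 14\right) = 3 \left(-14\right) = -42$)
$y + V{\left(-21,1 \right)} = -42 + 26 = -16$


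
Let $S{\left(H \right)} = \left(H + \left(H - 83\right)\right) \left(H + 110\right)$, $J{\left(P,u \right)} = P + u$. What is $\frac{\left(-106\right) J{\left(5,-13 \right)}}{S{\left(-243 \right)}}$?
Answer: $\frac{848}{75677} \approx 0.011206$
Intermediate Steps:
$S{\left(H \right)} = \left(-83 + 2 H\right) \left(110 + H\right)$ ($S{\left(H \right)} = \left(H + \left(-83 + H\right)\right) \left(110 + H\right) = \left(-83 + 2 H\right) \left(110 + H\right)$)
$\frac{\left(-106\right) J{\left(5,-13 \right)}}{S{\left(-243 \right)}} = \frac{\left(-106\right) \left(5 - 13\right)}{-9130 + 2 \left(-243\right)^{2} + 137 \left(-243\right)} = \frac{\left(-106\right) \left(-8\right)}{-9130 + 2 \cdot 59049 - 33291} = \frac{848}{-9130 + 118098 - 33291} = \frac{848}{75677}$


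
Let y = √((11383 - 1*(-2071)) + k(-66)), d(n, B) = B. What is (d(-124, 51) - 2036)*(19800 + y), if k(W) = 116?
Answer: -39303000 - 1985*√13570 ≈ -3.9534e+7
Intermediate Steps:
y = √13570 (y = √((11383 - 1*(-2071)) + 116) = √((11383 + 2071) + 116) = √(13454 + 116) = √13570 ≈ 116.49)
(d(-124, 51) - 2036)*(19800 + y) = (51 - 2036)*(19800 + √13570) = -1985*(19800 + √13570) = -39303000 - 1985*√13570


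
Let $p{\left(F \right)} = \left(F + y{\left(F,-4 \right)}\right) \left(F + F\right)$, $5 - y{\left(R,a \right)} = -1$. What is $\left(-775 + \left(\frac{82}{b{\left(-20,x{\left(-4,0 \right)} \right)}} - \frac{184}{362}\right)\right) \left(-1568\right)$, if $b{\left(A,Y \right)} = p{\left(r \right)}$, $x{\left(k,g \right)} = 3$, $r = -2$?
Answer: $\frac{221549972}{181} \approx 1.224 \cdot 10^{6}$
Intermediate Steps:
$y{\left(R,a \right)} = 6$ ($y{\left(R,a \right)} = 5 - -1 = 5 + 1 = 6$)
$p{\left(F \right)} = 2 F \left(6 + F\right)$ ($p{\left(F \right)} = \left(F + 6\right) \left(F + F\right) = \left(6 + F\right) 2 F = 2 F \left(6 + F\right)$)
$b{\left(A,Y \right)} = -16$ ($b{\left(A,Y \right)} = 2 \left(-2\right) \left(6 - 2\right) = 2 \left(-2\right) 4 = -16$)
$\left(-775 + \left(\frac{82}{b{\left(-20,x{\left(-4,0 \right)} \right)}} - \frac{184}{362}\right)\right) \left(-1568\right) = \left(-775 + \left(\frac{82}{-16} - \frac{184}{362}\right)\right) \left(-1568\right) = \left(-775 + \left(82 \left(- \frac{1}{16}\right) - \frac{92}{181}\right)\right) \left(-1568\right) = \left(-775 - \frac{8157}{1448}\right) \left(-1568\right) = \left(- \frac{1130357}{1448}\right) \left(-1568\right) = \frac{221549972}{181}$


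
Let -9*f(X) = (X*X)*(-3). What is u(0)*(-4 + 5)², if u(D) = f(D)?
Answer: 0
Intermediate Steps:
f(X) = X²/3 (f(X) = -X*X*(-3)/9 = -X²*(-3)/9 = -(-1)*X²/3 = X²/3)
u(D) = D²/3
u(0)*(-4 + 5)² = ((⅓)*0²)*(-4 + 5)² = ((⅓)*0)*1² = 0*1 = 0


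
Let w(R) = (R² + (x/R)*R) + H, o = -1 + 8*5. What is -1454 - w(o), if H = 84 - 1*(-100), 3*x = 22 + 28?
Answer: -9527/3 ≈ -3175.7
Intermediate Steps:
x = 50/3 (x = (22 + 28)/3 = (⅓)*50 = 50/3 ≈ 16.667)
H = 184 (H = 84 + 100 = 184)
o = 39 (o = -1 + 40 = 39)
w(R) = 602/3 + R² (w(R) = (R² + (50/(3*R))*R) + 184 = (R² + 50/3) + 184 = (50/3 + R²) + 184 = 602/3 + R²)
-1454 - w(o) = -1454 - (602/3 + 39²) = -1454 - (602/3 + 1521) = -1454 - 1*5165/3 = -1454 - 5165/3 = -9527/3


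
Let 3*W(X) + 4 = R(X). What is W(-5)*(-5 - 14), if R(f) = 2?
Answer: 38/3 ≈ 12.667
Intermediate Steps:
W(X) = -⅔ (W(X) = -4/3 + (⅓)*2 = -4/3 + ⅔ = -⅔)
W(-5)*(-5 - 14) = -2*(-5 - 14)/3 = -⅔*(-19) = 38/3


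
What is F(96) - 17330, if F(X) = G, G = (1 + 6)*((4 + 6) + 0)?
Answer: -17260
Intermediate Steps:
G = 70 (G = 7*(10 + 0) = 7*10 = 70)
F(X) = 70
F(96) - 17330 = 70 - 17330 = -17260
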